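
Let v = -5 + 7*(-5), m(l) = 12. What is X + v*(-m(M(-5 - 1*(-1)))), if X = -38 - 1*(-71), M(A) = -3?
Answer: 513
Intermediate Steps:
v = -40 (v = -5 - 35 = -40)
X = 33 (X = -38 + 71 = 33)
X + v*(-m(M(-5 - 1*(-1)))) = 33 - (-40)*12 = 33 - 40*(-12) = 33 + 480 = 513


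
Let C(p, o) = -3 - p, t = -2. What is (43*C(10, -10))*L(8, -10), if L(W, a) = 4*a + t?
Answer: 23478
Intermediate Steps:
L(W, a) = -2 + 4*a (L(W, a) = 4*a - 2 = -2 + 4*a)
(43*C(10, -10))*L(8, -10) = (43*(-3 - 1*10))*(-2 + 4*(-10)) = (43*(-3 - 10))*(-2 - 40) = (43*(-13))*(-42) = -559*(-42) = 23478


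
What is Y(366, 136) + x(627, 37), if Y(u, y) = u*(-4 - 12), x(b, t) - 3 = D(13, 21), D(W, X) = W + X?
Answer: -5819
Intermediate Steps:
x(b, t) = 37 (x(b, t) = 3 + (13 + 21) = 3 + 34 = 37)
Y(u, y) = -16*u (Y(u, y) = u*(-16) = -16*u)
Y(366, 136) + x(627, 37) = -16*366 + 37 = -5856 + 37 = -5819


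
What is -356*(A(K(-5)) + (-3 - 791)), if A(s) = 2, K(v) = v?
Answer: 281952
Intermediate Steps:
-356*(A(K(-5)) + (-3 - 791)) = -356*(2 + (-3 - 791)) = -356*(2 - 794) = -356*(-792) = 281952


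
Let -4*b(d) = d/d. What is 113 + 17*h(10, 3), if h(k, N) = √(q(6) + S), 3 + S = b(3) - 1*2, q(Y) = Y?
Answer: 113 + 17*√3/2 ≈ 127.72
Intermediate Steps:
b(d) = -¼ (b(d) = -d/(4*d) = -¼*1 = -¼)
S = -21/4 (S = -3 + (-¼ - 1*2) = -3 + (-¼ - 2) = -3 - 9/4 = -21/4 ≈ -5.2500)
h(k, N) = √3/2 (h(k, N) = √(6 - 21/4) = √(¾) = √3/2)
113 + 17*h(10, 3) = 113 + 17*(√3/2) = 113 + 17*√3/2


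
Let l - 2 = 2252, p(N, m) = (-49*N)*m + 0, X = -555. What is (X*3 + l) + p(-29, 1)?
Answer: 2010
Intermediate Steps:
p(N, m) = -49*N*m (p(N, m) = -49*N*m + 0 = -49*N*m)
l = 2254 (l = 2 + 2252 = 2254)
(X*3 + l) + p(-29, 1) = (-555*3 + 2254) - 49*(-29)*1 = (-1665 + 2254) + 1421 = 589 + 1421 = 2010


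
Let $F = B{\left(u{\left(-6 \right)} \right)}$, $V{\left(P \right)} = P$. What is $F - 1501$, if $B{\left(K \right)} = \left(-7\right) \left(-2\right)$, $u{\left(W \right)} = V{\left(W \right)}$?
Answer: $-1487$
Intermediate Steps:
$u{\left(W \right)} = W$
$B{\left(K \right)} = 14$
$F = 14$
$F - 1501 = 14 - 1501 = -1487$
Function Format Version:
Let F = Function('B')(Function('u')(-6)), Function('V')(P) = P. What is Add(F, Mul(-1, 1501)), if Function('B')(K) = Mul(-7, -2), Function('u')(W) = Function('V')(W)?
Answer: -1487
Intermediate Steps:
Function('u')(W) = W
Function('B')(K) = 14
F = 14
Add(F, Mul(-1, 1501)) = Add(14, Mul(-1, 1501)) = Add(14, -1501) = -1487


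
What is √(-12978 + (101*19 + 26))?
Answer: I*√11033 ≈ 105.04*I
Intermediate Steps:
√(-12978 + (101*19 + 26)) = √(-12978 + (1919 + 26)) = √(-12978 + 1945) = √(-11033) = I*√11033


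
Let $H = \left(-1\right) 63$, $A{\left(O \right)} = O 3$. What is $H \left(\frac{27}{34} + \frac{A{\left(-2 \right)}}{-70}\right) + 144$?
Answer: $\frac{15057}{170} \approx 88.571$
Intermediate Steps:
$A{\left(O \right)} = 3 O$
$H = -63$
$H \left(\frac{27}{34} + \frac{A{\left(-2 \right)}}{-70}\right) + 144 = - 63 \left(\frac{27}{34} + \frac{3 \left(-2\right)}{-70}\right) + 144 = - 63 \left(27 \cdot \frac{1}{34} - - \frac{3}{35}\right) + 144 = - 63 \left(\frac{27}{34} + \frac{3}{35}\right) + 144 = \left(-63\right) \frac{1047}{1190} + 144 = - \frac{9423}{170} + 144 = \frac{15057}{170}$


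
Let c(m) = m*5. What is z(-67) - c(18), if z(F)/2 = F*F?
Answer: 8888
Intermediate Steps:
z(F) = 2*F**2 (z(F) = 2*(F*F) = 2*F**2)
c(m) = 5*m
z(-67) - c(18) = 2*(-67)**2 - 5*18 = 2*4489 - 1*90 = 8978 - 90 = 8888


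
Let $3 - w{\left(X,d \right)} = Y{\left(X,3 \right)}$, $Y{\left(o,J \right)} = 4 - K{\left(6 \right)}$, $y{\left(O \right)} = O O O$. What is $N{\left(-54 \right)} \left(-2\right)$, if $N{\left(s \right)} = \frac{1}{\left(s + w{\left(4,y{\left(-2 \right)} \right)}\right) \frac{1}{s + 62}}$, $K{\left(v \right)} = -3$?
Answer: $\frac{8}{29} \approx 0.27586$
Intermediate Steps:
$y{\left(O \right)} = O^{3}$ ($y{\left(O \right)} = O^{2} O = O^{3}$)
$Y{\left(o,J \right)} = 7$ ($Y{\left(o,J \right)} = 4 - -3 = 4 + 3 = 7$)
$w{\left(X,d \right)} = -4$ ($w{\left(X,d \right)} = 3 - 7 = -4$)
$N{\left(s \right)} = \frac{62 + s}{-4 + s}$ ($N{\left(s \right)} = \frac{1}{\left(s - 4\right) \frac{1}{s + 62}} = \frac{1}{\left(-4 + s\right) \frac{1}{62 + s}} = \frac{1}{\frac{1}{62 + s} \left(-4 + s\right)} = \frac{62 + s}{-4 + s}$)
$N{\left(-54 \right)} \left(-2\right) = \frac{62 - 54}{-4 - 54} \left(-2\right) = \frac{1}{-58} \cdot 8 \left(-2\right) = \left(- \frac{1}{58}\right) 8 \left(-2\right) = \left(- \frac{4}{29}\right) \left(-2\right) = \frac{8}{29}$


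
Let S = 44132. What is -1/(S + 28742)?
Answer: -1/72874 ≈ -1.3722e-5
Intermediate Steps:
-1/(S + 28742) = -1/(44132 + 28742) = -1/72874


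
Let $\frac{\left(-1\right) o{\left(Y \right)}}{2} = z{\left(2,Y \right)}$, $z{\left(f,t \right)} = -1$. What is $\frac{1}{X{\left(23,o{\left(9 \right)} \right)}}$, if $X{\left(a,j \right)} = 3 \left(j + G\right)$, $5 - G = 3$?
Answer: $\frac{1}{12} \approx 0.083333$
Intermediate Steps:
$G = 2$ ($G = 5 - 3 = 2$)
$o{\left(Y \right)} = 2$ ($o{\left(Y \right)} = \left(-2\right) \left(-1\right) = 2$)
$X{\left(a,j \right)} = 6 + 3 j$ ($X{\left(a,j \right)} = 3 \left(j + 2\right) = 3 \left(2 + j\right) = 6 + 3 j$)
$\frac{1}{X{\left(23,o{\left(9 \right)} \right)}} = \frac{1}{6 + 3 \cdot 2} = \frac{1}{6 + 6} = \frac{1}{12}$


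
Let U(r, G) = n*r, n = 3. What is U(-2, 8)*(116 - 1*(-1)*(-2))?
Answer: -684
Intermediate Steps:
U(r, G) = 3*r
U(-2, 8)*(116 - 1*(-1)*(-2)) = (3*(-2))*(116 - 1*(-1)*(-2)) = -6*(116 + 1*(-2)) = -6*(116 - 2) = -6*114 = -684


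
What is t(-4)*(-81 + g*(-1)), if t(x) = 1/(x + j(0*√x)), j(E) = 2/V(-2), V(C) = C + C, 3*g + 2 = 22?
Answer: 526/27 ≈ 19.481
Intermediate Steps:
g = 20/3 (g = -⅔ + (⅓)*22 = -⅔ + 22/3 = 20/3 ≈ 6.6667)
V(C) = 2*C
j(E) = -½ (j(E) = 2/((2*(-2))) = 2/(-4) = 2*(-¼) = -½)
t(x) = 1/(-½ + x) (t(x) = 1/(x - ½) = 1/(-½ + x))
t(-4)*(-81 + g*(-1)) = (2/(-1 + 2*(-4)))*(-81 + (20/3)*(-1)) = (2/(-1 - 8))*(-81 - 20/3) = (2/(-9))*(-263/3) = (2*(-⅑))*(-263/3) = -2/9*(-263/3) = 526/27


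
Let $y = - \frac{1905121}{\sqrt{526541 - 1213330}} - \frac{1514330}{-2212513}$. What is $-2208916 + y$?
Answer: $- \frac{4887253851578}{2212513} + \frac{1905121 i \sqrt{686789}}{686789} \approx -2.2089 \cdot 10^{6} + 2298.9 i$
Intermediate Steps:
$y = \frac{1514330}{2212513} + \frac{1905121 i \sqrt{686789}}{686789}$ ($y = - \frac{1905121}{\sqrt{-686789}} - - \frac{1514330}{2212513} = - \frac{1905121}{i \sqrt{686789}} + \frac{1514330}{2212513} = - 1905121 \left(- \frac{i \sqrt{686789}}{686789}\right) + \frac{1514330}{2212513} = \frac{1905121 i \sqrt{686789}}{686789} + \frac{1514330}{2212513} = \frac{1514330}{2212513} + \frac{1905121 i \sqrt{686789}}{686789} \approx 0.68444 + 2298.9 i$)
$-2208916 + y = -2208916 + \left(\frac{1514330}{2212513} + \frac{1905121 i \sqrt{686789}}{686789}\right) = - \frac{4887253851578}{2212513} + \frac{1905121 i \sqrt{686789}}{686789}$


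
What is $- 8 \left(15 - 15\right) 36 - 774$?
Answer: $-774$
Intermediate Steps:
$- 8 \left(15 - 15\right) 36 - 774 = \left(-8\right) 0 \cdot 36 - 774 = 0 \cdot 36 - 774 = 0 - 774 = -774$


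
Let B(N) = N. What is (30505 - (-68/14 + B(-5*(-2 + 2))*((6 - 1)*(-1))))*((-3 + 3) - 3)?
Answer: -640707/7 ≈ -91530.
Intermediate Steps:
(30505 - (-68/14 + B(-5*(-2 + 2))*((6 - 1)*(-1))))*((-3 + 3) - 3) = (30505 - (-68/14 + (-5*(-2 + 2))*((6 - 1)*(-1))))*((-3 + 3) - 3) = (30505 - (-68*1/14 + (-5*0)*(5*(-1))))*(0 - 3) = (30505 - (-34/7 + 0*(-5)))*(-3) = (30505 - (-34/7 + 0))*(-3) = (30505 - 1*(-34/7))*(-3) = (30505 + 34/7)*(-3) = (213569/7)*(-3) = -640707/7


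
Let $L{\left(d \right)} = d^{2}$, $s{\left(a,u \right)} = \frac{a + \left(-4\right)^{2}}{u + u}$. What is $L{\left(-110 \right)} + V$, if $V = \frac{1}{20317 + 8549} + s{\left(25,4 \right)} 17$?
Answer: $\frac{1407174205}{115464} \approx 12187.0$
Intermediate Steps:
$s{\left(a,u \right)} = \frac{16 + a}{2 u}$ ($s{\left(a,u \right)} = \frac{a + 16}{2 u} = \left(16 + a\right) \frac{1}{2 u} = \frac{16 + a}{2 u}$)
$V = \frac{10059805}{115464}$ ($V = \frac{1}{20317 + 8549} + \frac{16 + 25}{2 \cdot 4} \cdot 17 = \frac{1}{28866} + \frac{1}{2} \cdot \frac{1}{4} \cdot 41 \cdot 17 = \frac{1}{28866} + \frac{41}{8} \cdot 17 = \frac{1}{28866} + \frac{697}{8} = \frac{10059805}{115464} \approx 87.125$)
$L{\left(-110 \right)} + V = \left(-110\right)^{2} + \frac{10059805}{115464} = 12100 + \frac{10059805}{115464} = \frac{1407174205}{115464}$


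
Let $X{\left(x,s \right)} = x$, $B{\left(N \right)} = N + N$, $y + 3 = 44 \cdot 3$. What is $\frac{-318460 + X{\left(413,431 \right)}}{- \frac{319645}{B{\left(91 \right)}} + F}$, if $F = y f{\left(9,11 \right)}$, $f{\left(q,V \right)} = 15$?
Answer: $- \frac{57884554}{32525} \approx -1779.7$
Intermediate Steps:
$y = 129$ ($y = -3 + 44 \cdot 3 = -3 + 132 = 129$)
$B{\left(N \right)} = 2 N$
$F = 1935$ ($F = 129 \cdot 15 = 1935$)
$\frac{-318460 + X{\left(413,431 \right)}}{- \frac{319645}{B{\left(91 \right)}} + F} = \frac{-318460 + 413}{- \frac{319645}{2 \cdot 91} + 1935} = - \frac{318047}{- \frac{319645}{182} + 1935} = - \frac{318047}{\frac{32525}{182}} = \left(-318047\right) \frac{182}{32525} = - \frac{57884554}{32525}$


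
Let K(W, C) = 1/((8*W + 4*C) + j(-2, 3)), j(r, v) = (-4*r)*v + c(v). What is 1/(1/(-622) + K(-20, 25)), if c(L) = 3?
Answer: -20526/655 ≈ -31.337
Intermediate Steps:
j(r, v) = 3 - 4*r*v (j(r, v) = (-4*r)*v + 3 = -4*r*v + 3 = 3 - 4*r*v)
K(W, C) = 1/(27 + 4*C + 8*W) (K(W, C) = 1/((8*W + 4*C) + (3 - 4*(-2)*3)) = 1/((4*C + 8*W) + (3 + 24)) = 1/((4*C + 8*W) + 27) = 1/(27 + 4*C + 8*W))
1/(1/(-622) + K(-20, 25)) = 1/(1/(-622) + 1/(27 + 4*25 + 8*(-20))) = 1/(-1/622 + 1/(27 + 100 - 160)) = 1/(-1/622 + 1/(-33)) = 1/(-1/622 - 1/33) = 1/(-655/20526) = -20526/655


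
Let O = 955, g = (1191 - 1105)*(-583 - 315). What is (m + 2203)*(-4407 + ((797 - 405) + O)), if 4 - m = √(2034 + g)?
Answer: -6753420 + 3060*I*√75194 ≈ -6.7534e+6 + 8.391e+5*I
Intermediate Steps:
g = -77228 (g = 86*(-898) = -77228)
m = 4 - I*√75194 (m = 4 - √(2034 - 77228) = 4 - √(-75194) = 4 - I*√75194 ≈ 4.0 - 274.22*I)
(m + 2203)*(-4407 + ((797 - 405) + O)) = ((4 - I*√75194) + 2203)*(-4407 + ((797 - 405) + 955)) = (2207 - I*√75194)*(-4407 + (392 + 955)) = (2207 - I*√75194)*(-4407 + 1347) = (2207 - I*√75194)*(-3060) = -6753420 + 3060*I*√75194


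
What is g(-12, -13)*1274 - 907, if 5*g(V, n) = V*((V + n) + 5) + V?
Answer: 285937/5 ≈ 57187.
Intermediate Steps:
g(V, n) = V/5 + V*(5 + V + n)/5 (g(V, n) = (V*((V + n) + 5) + V)/5 = (V*(5 + V + n) + V)/5 = (V + V*(5 + V + n))/5 = V/5 + V*(5 + V + n)/5)
g(-12, -13)*1274 - 907 = ((1/5)*(-12)*(6 - 12 - 13))*1274 - 907 = ((1/5)*(-12)*(-19))*1274 - 907 = (228/5)*1274 - 907 = 290472/5 - 907 = 285937/5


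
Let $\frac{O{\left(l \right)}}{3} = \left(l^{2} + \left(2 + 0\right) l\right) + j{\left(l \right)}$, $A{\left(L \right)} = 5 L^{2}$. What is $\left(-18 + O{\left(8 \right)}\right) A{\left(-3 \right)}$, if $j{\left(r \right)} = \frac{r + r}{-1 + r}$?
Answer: $\frac{72090}{7} \approx 10299.0$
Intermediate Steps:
$j{\left(r \right)} = \frac{2 r}{-1 + r}$
$O{\left(l \right)} = 3 l^{2} + 6 l + \frac{6 l}{-1 + l}$ ($O{\left(l \right)} = 3 \left(\left(l^{2} + \left(2 + 0\right) l\right) + \frac{2 l}{-1 + l}\right) = 3 \left(\left(l^{2} + 2 l\right) + \frac{2 l}{-1 + l}\right) = 3 \left(l^{2} + 2 l + \frac{2 l}{-1 + l}\right) = 3 l^{2} + 6 l + \frac{6 l}{-1 + l}$)
$\left(-18 + O{\left(8 \right)}\right) A{\left(-3 \right)} = \left(-18 + \frac{3 \cdot 8^{2} \left(1 + 8\right)}{-1 + 8}\right) 5 \left(-3\right)^{2} = \left(-18 + 3 \cdot 64 \cdot \frac{1}{7} \cdot 9\right) 5 \cdot 9 = \left(-18 + 3 \cdot 64 \cdot \frac{1}{7} \cdot 9\right) 45 = \left(-18 + \frac{1728}{7}\right) 45 = \frac{1602}{7} \cdot 45 = \frac{72090}{7}$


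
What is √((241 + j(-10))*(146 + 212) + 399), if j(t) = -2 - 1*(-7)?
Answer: √88467 ≈ 297.43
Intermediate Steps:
j(t) = 5 (j(t) = -2 + 7 = 5)
√((241 + j(-10))*(146 + 212) + 399) = √((241 + 5)*(146 + 212) + 399) = √(246*358 + 399) = √(88068 + 399) = √88467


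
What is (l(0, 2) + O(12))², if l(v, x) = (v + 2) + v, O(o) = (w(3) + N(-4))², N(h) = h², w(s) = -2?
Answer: 39204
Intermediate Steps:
O(o) = 196 (O(o) = (-2 + (-4)²)² = (-2 + 16)² = 14² = 196)
l(v, x) = 2 + 2*v (l(v, x) = (2 + v) + v = 2 + 2*v)
(l(0, 2) + O(12))² = ((2 + 2*0) + 196)² = ((2 + 0) + 196)² = (2 + 196)² = 198² = 39204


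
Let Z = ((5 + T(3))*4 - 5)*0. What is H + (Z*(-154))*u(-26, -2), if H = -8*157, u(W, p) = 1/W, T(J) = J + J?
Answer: -1256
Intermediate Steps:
T(J) = 2*J
H = -1256
Z = 0 (Z = ((5 + 2*3)*4 - 5)*0 = ((5 + 6)*4 - 5)*0 = (11*4 - 5)*0 = (44 - 5)*0 = 39*0 = 0)
H + (Z*(-154))*u(-26, -2) = -1256 + (0*(-154))/(-26) = -1256 + 0*(-1/26) = -1256 + 0 = -1256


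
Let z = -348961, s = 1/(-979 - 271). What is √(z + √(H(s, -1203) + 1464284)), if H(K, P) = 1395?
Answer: √(-348961 + √1465679) ≈ 589.7*I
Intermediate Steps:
s = -1/1250 (s = 1/(-1250) = -1/1250 ≈ -0.00080000)
√(z + √(H(s, -1203) + 1464284)) = √(-348961 + √(1395 + 1464284)) = √(-348961 + √1465679)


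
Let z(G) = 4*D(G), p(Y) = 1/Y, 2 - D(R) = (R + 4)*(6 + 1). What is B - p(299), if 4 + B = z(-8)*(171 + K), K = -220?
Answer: -1759317/299 ≈ -5884.0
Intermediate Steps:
D(R) = -26 - 7*R (D(R) = 2 - (R + 4)*(6 + 1) = 2 - (4 + R)*7 = 2 - (28 + 7*R) = 2 + (-28 - 7*R) = -26 - 7*R)
z(G) = -104 - 28*G (z(G) = 4*(-26 - 7*G) = -104 - 28*G)
B = -5884 (B = -4 + (-104 - 28*(-8))*(171 - 220) = -4 + (-104 + 224)*(-49) = -4 + 120*(-49) = -4 - 5880 = -5884)
B - p(299) = -5884 - 1/299 = -1759317/299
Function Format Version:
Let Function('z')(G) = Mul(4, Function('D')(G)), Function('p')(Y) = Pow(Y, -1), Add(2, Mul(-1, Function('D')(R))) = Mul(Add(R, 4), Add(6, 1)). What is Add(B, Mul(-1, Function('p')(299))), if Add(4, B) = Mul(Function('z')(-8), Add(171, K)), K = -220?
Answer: Rational(-1759317, 299) ≈ -5884.0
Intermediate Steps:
Function('D')(R) = Add(-26, Mul(-7, R)) (Function('D')(R) = Add(2, Mul(-1, Mul(Add(R, 4), Add(6, 1)))) = Add(2, Mul(-1, Mul(Add(4, R), 7))) = Add(2, Mul(-1, Add(28, Mul(7, R)))) = Add(2, Add(-28, Mul(-7, R))) = Add(-26, Mul(-7, R)))
Function('z')(G) = Add(-104, Mul(-28, G)) (Function('z')(G) = Mul(4, Add(-26, Mul(-7, G))) = Add(-104, Mul(-28, G)))
B = -5884 (B = Add(-4, Mul(Add(-104, Mul(-28, -8)), Add(171, -220))) = Add(-4, Mul(Add(-104, 224), -49)) = Add(-4, Mul(120, -49)) = Add(-4, -5880) = -5884)
Add(B, Mul(-1, Function('p')(299))) = Add(-5884, Mul(-1, Pow(299, -1))) = Add(-5884, Mul(-1, Rational(1, 299))) = Add(-5884, Rational(-1, 299)) = Rational(-1759317, 299)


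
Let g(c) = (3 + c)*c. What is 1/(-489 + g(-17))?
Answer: -1/251 ≈ -0.0039841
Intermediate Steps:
g(c) = c*(3 + c)
1/(-489 + g(-17)) = 1/(-489 - 17*(3 - 17)) = 1/(-489 - 17*(-14)) = 1/(-489 + 238) = 1/(-251) = -1/251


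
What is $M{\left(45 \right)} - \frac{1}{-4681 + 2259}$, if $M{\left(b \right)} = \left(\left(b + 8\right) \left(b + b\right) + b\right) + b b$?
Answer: $\frac{16566481}{2422} \approx 6840.0$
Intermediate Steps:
$M{\left(b \right)} = b + b^{2} + 2 b \left(8 + b\right)$ ($M{\left(b \right)} = \left(\left(8 + b\right) 2 b + b\right) + b^{2} = \left(2 b \left(8 + b\right) + b\right) + b^{2} = \left(b + 2 b \left(8 + b\right)\right) + b^{2} = b + b^{2} + 2 b \left(8 + b\right)$)
$M{\left(45 \right)} - \frac{1}{-4681 + 2259} = 45 \left(17 + 3 \cdot 45\right) - \frac{1}{-4681 + 2259} = 45 \left(17 + 135\right) - \frac{1}{-2422} = 45 \cdot 152 - - \frac{1}{2422} = 6840 + \frac{1}{2422} = \frac{16566481}{2422}$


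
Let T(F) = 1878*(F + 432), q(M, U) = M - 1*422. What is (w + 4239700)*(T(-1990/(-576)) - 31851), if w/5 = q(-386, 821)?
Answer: 39947351297425/12 ≈ 3.3289e+12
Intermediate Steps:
q(M, U) = -422 + M (q(M, U) = M - 422 = -422 + M)
w = -4040 (w = 5*(-422 - 386) = 5*(-808) = -4040)
T(F) = 811296 + 1878*F (T(F) = 1878*(432 + F) = 811296 + 1878*F)
(w + 4239700)*(T(-1990/(-576)) - 31851) = (-4040 + 4239700)*((811296 + 1878*(-1990/(-576))) - 31851) = 4235660*((811296 + 1878*(-1990*(-1/576))) - 31851) = 4235660*((811296 + 1878*(995/288)) - 31851) = 4235660*((811296 + 311435/48) - 31851) = 4235660*(39253643/48 - 31851) = 4235660*(37724795/48) = 39947351297425/12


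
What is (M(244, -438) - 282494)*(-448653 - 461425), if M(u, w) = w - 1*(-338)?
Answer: 257182582332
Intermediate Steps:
M(u, w) = 338 + w (M(u, w) = w + 338 = 338 + w)
(M(244, -438) - 282494)*(-448653 - 461425) = ((338 - 438) - 282494)*(-448653 - 461425) = (-100 - 282494)*(-910078) = -282594*(-910078) = 257182582332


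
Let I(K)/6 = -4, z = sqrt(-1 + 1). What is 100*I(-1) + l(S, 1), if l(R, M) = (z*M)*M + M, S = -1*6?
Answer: -2399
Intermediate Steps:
z = 0 (z = sqrt(0) = 0)
I(K) = -24 (I(K) = 6*(-4) = -24)
S = -6
l(R, M) = M (l(R, M) = (0*M)*M + M = 0*M + M = 0 + M = M)
100*I(-1) + l(S, 1) = 100*(-24) + 1 = -2400 + 1 = -2399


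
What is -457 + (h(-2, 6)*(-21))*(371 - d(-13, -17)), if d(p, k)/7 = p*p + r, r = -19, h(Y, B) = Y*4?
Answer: -114529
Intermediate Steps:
h(Y, B) = 4*Y
d(p, k) = -133 + 7*p² (d(p, k) = 7*(p*p - 19) = 7*(p² - 19) = 7*(-19 + p²) = -133 + 7*p²)
-457 + (h(-2, 6)*(-21))*(371 - d(-13, -17)) = -457 + ((4*(-2))*(-21))*(371 - (-133 + 7*(-13)²)) = -457 + (-8*(-21))*(371 - (-133 + 7*169)) = -457 + 168*(371 - (-133 + 1183)) = -457 + 168*(371 - 1*1050) = -457 + 168*(371 - 1050) = -457 + 168*(-679) = -457 - 114072 = -114529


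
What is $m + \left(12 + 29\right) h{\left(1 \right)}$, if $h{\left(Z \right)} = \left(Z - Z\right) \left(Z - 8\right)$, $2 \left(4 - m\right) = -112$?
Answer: $60$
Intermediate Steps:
$m = 60$ ($m = 4 - -56 = 4 + 56 = 60$)
$h{\left(Z \right)} = 0$ ($h{\left(Z \right)} = 0 \left(-8 + Z\right) = 0$)
$m + \left(12 + 29\right) h{\left(1 \right)} = 60 + \left(12 + 29\right) 0 = 60 + 41 \cdot 0 = 60 + 0 = 60$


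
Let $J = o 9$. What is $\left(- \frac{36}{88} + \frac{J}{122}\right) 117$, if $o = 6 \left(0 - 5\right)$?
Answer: $- \frac{411723}{1342} \approx -306.8$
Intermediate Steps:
$o = -30$ ($o = 6 \left(-5\right) = -30$)
$J = -270$ ($J = \left(-30\right) 9 = -270$)
$\left(- \frac{36}{88} + \frac{J}{122}\right) 117 = \left(- \frac{36}{88} - \frac{270}{122}\right) 117 = \left(\left(-36\right) \frac{1}{88} - \frac{135}{61}\right) 117 = \left(- \frac{9}{22} - \frac{135}{61}\right) 117 = \left(- \frac{3519}{1342}\right) 117 = - \frac{411723}{1342}$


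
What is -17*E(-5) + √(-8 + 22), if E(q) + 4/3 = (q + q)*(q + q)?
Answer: -5032/3 + √14 ≈ -1673.6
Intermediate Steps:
E(q) = -4/3 + 4*q² (E(q) = -4/3 + (q + q)*(q + q) = -4/3 + (2*q)*(2*q) = -4/3 + 4*q²)
-17*E(-5) + √(-8 + 22) = -17*(-4/3 + 4*(-5)²) + √(-8 + 22) = -17*(-4/3 + 4*25) + √14 = -17*(-4/3 + 100) + √14 = -17*296/3 + √14 = -5032/3 + √14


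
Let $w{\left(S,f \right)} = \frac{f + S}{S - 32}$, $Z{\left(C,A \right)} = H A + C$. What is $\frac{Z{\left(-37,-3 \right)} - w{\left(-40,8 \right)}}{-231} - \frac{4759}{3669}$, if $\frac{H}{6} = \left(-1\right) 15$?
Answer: $- \frac{836818}{363231} \approx -2.3038$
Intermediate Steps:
$H = -90$ ($H = 6 \left(\left(-1\right) 15\right) = 6 \left(-15\right) = -90$)
$Z{\left(C,A \right)} = C - 90 A$ ($Z{\left(C,A \right)} = - 90 A + C = C - 90 A$)
$w{\left(S,f \right)} = \frac{S + f}{-32 + S}$
$\frac{Z{\left(-37,-3 \right)} - w{\left(-40,8 \right)}}{-231} - \frac{4759}{3669} = \frac{\left(-37 - -270\right) - \frac{-40 + 8}{-32 - 40}}{-231} - \frac{4759}{3669} = \left(\left(-37 + 270\right) - \frac{1}{-72} \left(-32\right)\right) \left(- \frac{1}{231}\right) - \frac{4759}{3669} = \left(233 - \left(- \frac{1}{72}\right) \left(-32\right)\right) \left(- \frac{1}{231}\right) - \frac{4759}{3669} = \left(233 - \frac{4}{9}\right) \left(- \frac{1}{231}\right) - \frac{4759}{3669} = \frac{2093}{9} \left(- \frac{1}{231}\right) - \frac{4759}{3669} = - \frac{299}{297} - \frac{4759}{3669} = - \frac{836818}{363231}$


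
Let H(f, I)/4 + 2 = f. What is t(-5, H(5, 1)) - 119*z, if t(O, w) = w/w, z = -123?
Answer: 14638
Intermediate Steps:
H(f, I) = -8 + 4*f
t(O, w) = 1
t(-5, H(5, 1)) - 119*z = 1 - 119*(-123) = 1 + 14637 = 14638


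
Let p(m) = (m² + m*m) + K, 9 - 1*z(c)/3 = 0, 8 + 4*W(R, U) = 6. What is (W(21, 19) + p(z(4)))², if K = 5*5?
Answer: 8791225/4 ≈ 2.1978e+6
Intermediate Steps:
K = 25
W(R, U) = -½ (W(R, U) = -2 + (¼)*6 = -2 + 3/2 = -½)
z(c) = 27 (z(c) = 27 - 3*0 = 27 + 0 = 27)
p(m) = 25 + 2*m² (p(m) = (m² + m*m) + 25 = (m² + m²) + 25 = 2*m² + 25 = 25 + 2*m²)
(W(21, 19) + p(z(4)))² = (-½ + (25 + 2*27²))² = (-½ + (25 + 2*729))² = (-½ + (25 + 1458))² = (-½ + 1483)² = (2965/2)² = 8791225/4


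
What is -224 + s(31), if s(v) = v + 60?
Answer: -133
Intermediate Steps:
s(v) = 60 + v
-224 + s(31) = -224 + (60 + 31) = -224 + 91 = -133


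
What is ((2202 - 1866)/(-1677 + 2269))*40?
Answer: 840/37 ≈ 22.703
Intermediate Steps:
((2202 - 1866)/(-1677 + 2269))*40 = (336/592)*40 = (336*(1/592))*40 = (21/37)*40 = 840/37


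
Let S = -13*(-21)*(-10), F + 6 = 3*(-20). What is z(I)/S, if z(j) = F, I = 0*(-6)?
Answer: 11/455 ≈ 0.024176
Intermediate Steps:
I = 0
F = -66 (F = -6 + 3*(-20) = -6 - 60 = -66)
z(j) = -66
S = -2730 (S = 273*(-10) = -2730)
z(I)/S = -66/(-2730) = -66*(-1/2730) = 11/455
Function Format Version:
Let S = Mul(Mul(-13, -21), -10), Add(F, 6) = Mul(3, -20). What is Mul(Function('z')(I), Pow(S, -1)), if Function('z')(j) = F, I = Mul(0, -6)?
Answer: Rational(11, 455) ≈ 0.024176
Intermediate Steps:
I = 0
F = -66 (F = Add(-6, Mul(3, -20)) = Add(-6, -60) = -66)
Function('z')(j) = -66
S = -2730 (S = Mul(273, -10) = -2730)
Mul(Function('z')(I), Pow(S, -1)) = Mul(-66, Pow(-2730, -1)) = Mul(-66, Rational(-1, 2730)) = Rational(11, 455)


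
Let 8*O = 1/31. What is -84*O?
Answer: -21/62 ≈ -0.33871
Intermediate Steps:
O = 1/248 (O = (⅛)/31 = (⅛)*(1/31) = 1/248 ≈ 0.0040323)
-84*O = -84*1/248 = -21/62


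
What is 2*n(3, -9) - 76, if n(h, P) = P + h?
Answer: -88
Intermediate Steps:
2*n(3, -9) - 76 = 2*(-9 + 3) - 76 = 2*(-6) - 76 = -12 - 76 = -88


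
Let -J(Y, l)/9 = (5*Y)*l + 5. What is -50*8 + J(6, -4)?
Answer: 635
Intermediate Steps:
J(Y, l) = -45 - 45*Y*l (J(Y, l) = -9*((5*Y)*l + 5) = -9*(5*Y*l + 5) = -9*(5 + 5*Y*l) = -45 - 45*Y*l)
-50*8 + J(6, -4) = -50*8 + (-45 - 45*6*(-4)) = -400 + (-45 + 1080) = -400 + 1035 = 635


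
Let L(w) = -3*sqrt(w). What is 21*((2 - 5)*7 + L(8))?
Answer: -441 - 126*sqrt(2) ≈ -619.19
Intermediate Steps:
21*((2 - 5)*7 + L(8)) = 21*((2 - 5)*7 - 6*sqrt(2)) = 21*(-3*7 - 6*sqrt(2)) = 21*(-21 - 6*sqrt(2)) = -441 - 126*sqrt(2)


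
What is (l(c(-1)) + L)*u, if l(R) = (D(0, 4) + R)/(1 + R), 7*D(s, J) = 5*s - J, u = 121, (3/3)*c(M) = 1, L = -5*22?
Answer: -185977/14 ≈ -13284.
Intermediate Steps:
L = -110
c(M) = 1
D(s, J) = -J/7 + 5*s/7 (D(s, J) = (5*s - J)/7 = (-J + 5*s)/7 = -J/7 + 5*s/7)
l(R) = (-4/7 + R)/(1 + R) (l(R) = ((-⅐*4 + (5/7)*0) + R)/(1 + R) = ((-4/7 + 0) + R)/(1 + R) = (-4/7 + R)/(1 + R))
(l(c(-1)) + L)*u = ((-4/7 + 1)/(1 + 1) - 110)*121 = ((3/7)/2 - 110)*121 = ((½)*(3/7) - 110)*121 = (3/14 - 110)*121 = -1537/14*121 = -185977/14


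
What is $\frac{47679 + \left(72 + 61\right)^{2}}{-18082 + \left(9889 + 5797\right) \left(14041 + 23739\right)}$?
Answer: $\frac{32684}{296299499} \approx 0.00011031$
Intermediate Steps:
$\frac{47679 + \left(72 + 61\right)^{2}}{-18082 + \left(9889 + 5797\right) \left(14041 + 23739\right)} = \frac{47679 + 133^{2}}{-18082 + 15686 \cdot 37780} = \frac{47679 + 17689}{-18082 + 592617080} = \frac{65368}{592598998} = 65368 \cdot \frac{1}{592598998} = \frac{32684}{296299499}$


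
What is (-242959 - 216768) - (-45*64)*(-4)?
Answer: -471247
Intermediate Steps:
(-242959 - 216768) - (-45*64)*(-4) = -459727 - (-2880)*(-4) = -459727 - 1*11520 = -459727 - 11520 = -471247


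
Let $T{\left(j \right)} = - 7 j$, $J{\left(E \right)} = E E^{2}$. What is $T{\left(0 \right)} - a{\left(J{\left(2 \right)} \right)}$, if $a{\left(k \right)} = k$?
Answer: $-8$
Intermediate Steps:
$J{\left(E \right)} = E^{3}$
$T{\left(0 \right)} - a{\left(J{\left(2 \right)} \right)} = \left(-7\right) 0 - 2^{3} = 0 - 8 = -8$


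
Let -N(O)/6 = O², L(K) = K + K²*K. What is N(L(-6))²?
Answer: 87440855616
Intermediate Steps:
L(K) = K + K³
N(O) = -6*O²
N(L(-6))² = (-6*(-6 + (-6)³)²)² = (-6*(-6 - 216)²)² = (-6*(-222)²)² = (-6*49284)² = (-295704)² = 87440855616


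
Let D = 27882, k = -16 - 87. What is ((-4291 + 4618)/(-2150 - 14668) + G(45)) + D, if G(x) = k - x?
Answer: 155476695/5606 ≈ 27734.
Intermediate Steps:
k = -103
G(x) = -103 - x
((-4291 + 4618)/(-2150 - 14668) + G(45)) + D = ((-4291 + 4618)/(-2150 - 14668) + (-103 - 1*45)) + 27882 = (327/(-16818) + (-103 - 45)) + 27882 = (327*(-1/16818) - 148) + 27882 = (-109/5606 - 148) + 27882 = -829797/5606 + 27882 = 155476695/5606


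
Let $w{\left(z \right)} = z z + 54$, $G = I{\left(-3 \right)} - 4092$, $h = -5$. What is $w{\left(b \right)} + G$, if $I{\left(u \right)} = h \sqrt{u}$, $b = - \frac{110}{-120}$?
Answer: $- \frac{581351}{144} - 5 i \sqrt{3} \approx -4037.2 - 8.6602 i$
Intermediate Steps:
$b = \frac{11}{12}$ ($b = \left(-110\right) \left(- \frac{1}{120}\right) = \frac{11}{12} \approx 0.91667$)
$I{\left(u \right)} = - 5 \sqrt{u}$
$G = -4092 - 5 i \sqrt{3}$ ($G = - 5 \sqrt{-3} - 4092 = - 5 i \sqrt{3} - 4092 = -4092 - 5 i \sqrt{3} \approx -4092.0 - 8.6602 i$)
$w{\left(z \right)} = 54 + z^{2}$ ($w{\left(z \right)} = z^{2} + 54 = 54 + z^{2}$)
$w{\left(b \right)} + G = \left(54 + \left(\frac{11}{12}\right)^{2}\right) - \left(4092 + 5 i \sqrt{3}\right) = \left(54 + \frac{121}{144}\right) - \left(4092 + 5 i \sqrt{3}\right) = \frac{7897}{144} - \left(4092 + 5 i \sqrt{3}\right) = - \frac{581351}{144} - 5 i \sqrt{3}$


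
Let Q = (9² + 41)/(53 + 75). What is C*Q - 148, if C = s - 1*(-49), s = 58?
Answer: -2945/64 ≈ -46.016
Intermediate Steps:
Q = 61/64 (Q = (81 + 41)/128 = 122*(1/128) = 61/64 ≈ 0.95313)
C = 107 (C = 58 - 1*(-49) = 58 + 49 = 107)
C*Q - 148 = 107*(61/64) - 148 = 6527/64 - 148 = -2945/64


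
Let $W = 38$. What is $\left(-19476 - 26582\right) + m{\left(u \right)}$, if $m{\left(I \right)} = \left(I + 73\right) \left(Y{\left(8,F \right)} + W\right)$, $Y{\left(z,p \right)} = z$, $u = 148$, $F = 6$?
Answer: $-35892$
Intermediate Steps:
$m{\left(I \right)} = 3358 + 46 I$ ($m{\left(I \right)} = \left(I + 73\right) \left(8 + 38\right) = \left(73 + I\right) 46 = 3358 + 46 I$)
$\left(-19476 - 26582\right) + m{\left(u \right)} = \left(-19476 - 26582\right) + \left(3358 + 46 \cdot 148\right) = -46058 + \left(3358 + 6808\right) = -46058 + 10166 = -35892$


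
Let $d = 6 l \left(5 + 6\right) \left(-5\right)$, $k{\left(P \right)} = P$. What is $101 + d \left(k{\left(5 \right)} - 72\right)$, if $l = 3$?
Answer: $66431$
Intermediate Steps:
$d = -990$ ($d = 6 \cdot 3 \left(5 + 6\right) \left(-5\right) = 18 \cdot 11 \left(-5\right) = 18 \left(-55\right) = -990$)
$101 + d \left(k{\left(5 \right)} - 72\right) = 101 - 990 \left(5 - 72\right) = 101 - -66330 = 101 + 66330 = 66431$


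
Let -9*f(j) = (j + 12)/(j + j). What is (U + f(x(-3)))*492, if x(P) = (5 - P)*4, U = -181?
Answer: -1069075/12 ≈ -89090.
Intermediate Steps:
x(P) = 20 - 4*P
f(j) = -(12 + j)/(18*j) (f(j) = -(j + 12)/(9*(j + j)) = -(12 + j)/(9*(2*j)) = -(12 + j)*1/(2*j)/9 = -(12 + j)/(18*j))
(U + f(x(-3)))*492 = (-181 + (-12 - (20 - 4*(-3)))/(18*(20 - 4*(-3))))*492 = (-181 + (-12 - (20 + 12))/(18*(20 + 12)))*492 = (-181 + (1/18)*(-12 - 1*32)/32)*492 = (-181 + (1/18)*(1/32)*(-12 - 32))*492 = (-181 + (1/18)*(1/32)*(-44))*492 = (-181 - 11/144)*492 = -26075/144*492 = -1069075/12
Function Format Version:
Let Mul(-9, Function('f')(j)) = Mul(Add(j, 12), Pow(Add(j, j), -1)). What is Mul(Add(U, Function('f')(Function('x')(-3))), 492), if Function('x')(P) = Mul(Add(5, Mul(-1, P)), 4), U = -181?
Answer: Rational(-1069075, 12) ≈ -89090.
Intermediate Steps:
Function('x')(P) = Add(20, Mul(-4, P))
Function('f')(j) = Mul(Rational(-1, 18), Pow(j, -1), Add(12, j)) (Function('f')(j) = Mul(Rational(-1, 9), Mul(Add(j, 12), Pow(Add(j, j), -1))) = Mul(Rational(-1, 9), Mul(Add(12, j), Pow(Mul(2, j), -1))) = Mul(Rational(-1, 9), Mul(Add(12, j), Mul(Rational(1, 2), Pow(j, -1)))) = Mul(Rational(-1, 9), Mul(Rational(1, 2), Pow(j, -1), Add(12, j))) = Mul(Rational(-1, 18), Pow(j, -1), Add(12, j)))
Mul(Add(U, Function('f')(Function('x')(-3))), 492) = Mul(Add(-181, Mul(Rational(1, 18), Pow(Add(20, Mul(-4, -3)), -1), Add(-12, Mul(-1, Add(20, Mul(-4, -3)))))), 492) = Mul(Add(-181, Mul(Rational(1, 18), Pow(Add(20, 12), -1), Add(-12, Mul(-1, Add(20, 12))))), 492) = Mul(Add(-181, Mul(Rational(1, 18), Pow(32, -1), Add(-12, Mul(-1, 32)))), 492) = Mul(Add(-181, Mul(Rational(1, 18), Rational(1, 32), Add(-12, -32))), 492) = Mul(Add(-181, Mul(Rational(1, 18), Rational(1, 32), -44)), 492) = Mul(Add(-181, Rational(-11, 144)), 492) = Mul(Rational(-26075, 144), 492) = Rational(-1069075, 12)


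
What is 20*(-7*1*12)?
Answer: -1680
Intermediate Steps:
20*(-7*1*12) = 20*(-7*12) = 20*(-84) = -1680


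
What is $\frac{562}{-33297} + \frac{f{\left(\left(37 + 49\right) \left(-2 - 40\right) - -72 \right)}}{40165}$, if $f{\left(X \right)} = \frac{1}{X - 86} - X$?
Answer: $\frac{345552871603}{4849318142130} \approx 0.071258$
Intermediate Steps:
$f{\left(X \right)} = \frac{1}{-86 + X} - X$
$\frac{562}{-33297} + \frac{f{\left(\left(37 + 49\right) \left(-2 - 40\right) - -72 \right)}}{40165} = \frac{562}{-33297} + \frac{\frac{1}{-86 + \left(\left(37 + 49\right) \left(-2 - 40\right) - -72\right)} \left(1 - \left(\left(37 + 49\right) \left(-2 - 40\right) - -72\right)^{2} + 86 \left(\left(37 + 49\right) \left(-2 - 40\right) - -72\right)\right)}{40165} = 562 \left(- \frac{1}{33297}\right) + \frac{1 - \left(86 \left(-42\right) + 72\right)^{2} + 86 \left(86 \left(-42\right) + 72\right)}{-86 + \left(86 \left(-42\right) + 72\right)} \frac{1}{40165} = - \frac{562}{33297} + \frac{1 - \left(-3612 + 72\right)^{2} + 86 \left(-3612 + 72\right)}{-86 + \left(-3612 + 72\right)} \frac{1}{40165} = - \frac{562}{33297} + \frac{1 - \left(-3540\right)^{2} + 86 \left(-3540\right)}{-86 - 3540} \cdot \frac{1}{40165} = - \frac{562}{33297} + \frac{1 - 12531600 - 304440}{-3626} \cdot \frac{1}{40165} = - \frac{562}{33297} + - \frac{1 - 12531600 - 304440}{3626} \cdot \frac{1}{40165} = - \frac{562}{33297} + \left(- \frac{1}{3626}\right) \left(-12836039\right) \frac{1}{40165} = - \frac{562}{33297} + \frac{12836039}{3626} \cdot \frac{1}{40165} = - \frac{562}{33297} + \frac{12836039}{145638290} = \frac{345552871603}{4849318142130}$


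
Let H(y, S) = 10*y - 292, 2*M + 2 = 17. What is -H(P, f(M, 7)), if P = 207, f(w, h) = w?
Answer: -1778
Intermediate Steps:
M = 15/2 (M = -1 + (½)*17 = -1 + 17/2 = 15/2 ≈ 7.5000)
H(y, S) = -292 + 10*y
-H(P, f(M, 7)) = -(-292 + 10*207) = -(-292 + 2070) = -1*1778 = -1778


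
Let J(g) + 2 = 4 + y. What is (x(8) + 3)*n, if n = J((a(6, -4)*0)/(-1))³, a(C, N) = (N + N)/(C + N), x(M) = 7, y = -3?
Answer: -10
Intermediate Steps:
a(C, N) = 2*N/(C + N) (a(C, N) = (2*N)/(C + N) = 2*N/(C + N))
J(g) = -1 (J(g) = -2 + (4 - 3) = -2 + 1 = -1)
n = -1 (n = (-1)³ = -1)
(x(8) + 3)*n = (7 + 3)*(-1) = 10*(-1) = -10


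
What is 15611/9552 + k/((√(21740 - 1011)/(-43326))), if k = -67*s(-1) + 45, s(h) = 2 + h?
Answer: 15611/9552 + 953172*√20729/20729 ≈ 6622.0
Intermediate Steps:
k = -22 (k = -67*(2 - 1) + 45 = -67*1 + 45 = -67 + 45 = -22)
15611/9552 + k/((√(21740 - 1011)/(-43326))) = 15611/9552 - 22*(-43326/√(21740 - 1011)) = 15611*(1/9552) - 22*(-43326*√20729/20729) = 15611/9552 - 22*(-43326*√20729/20729) = 15611/9552 - (-953172)*√20729/20729 = 15611/9552 + 953172*√20729/20729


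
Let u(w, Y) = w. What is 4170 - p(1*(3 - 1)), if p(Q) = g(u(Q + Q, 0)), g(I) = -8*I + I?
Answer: 4198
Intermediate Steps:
g(I) = -7*I
p(Q) = -14*Q (p(Q) = -7*(Q + Q) = -14*Q)
4170 - p(1*(3 - 1)) = 4170 - (-14)*1*(3 - 1) = 4170 - (-14)*1*2 = 4170 - (-14)*2 = 4170 - 1*(-28) = 4170 + 28 = 4198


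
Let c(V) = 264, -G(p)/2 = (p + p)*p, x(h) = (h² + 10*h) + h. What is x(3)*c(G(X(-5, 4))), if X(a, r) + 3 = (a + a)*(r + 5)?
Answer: 11088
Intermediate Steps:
X(a, r) = -3 + 2*a*(5 + r) (X(a, r) = -3 + (a + a)*(r + 5) = -3 + (2*a)*(5 + r) = -3 + 2*a*(5 + r))
x(h) = h² + 11*h
G(p) = -4*p² (G(p) = -2*(p + p)*p = -2*2*p*p = -4*p²)
x(3)*c(G(X(-5, 4))) = (3*(11 + 3))*264 = (3*14)*264 = 42*264 = 11088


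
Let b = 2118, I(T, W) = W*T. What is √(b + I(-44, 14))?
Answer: √1502 ≈ 38.756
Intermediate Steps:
I(T, W) = T*W
√(b + I(-44, 14)) = √(2118 - 44*14) = √(2118 - 616) = √1502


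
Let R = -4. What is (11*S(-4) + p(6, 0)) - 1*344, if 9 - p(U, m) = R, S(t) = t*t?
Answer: -155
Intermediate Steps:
S(t) = t²
p(U, m) = 13 (p(U, m) = 9 - 1*(-4) = 9 + 4 = 13)
(11*S(-4) + p(6, 0)) - 1*344 = (11*(-4)² + 13) - 1*344 = (11*16 + 13) - 344 = (176 + 13) - 344 = 189 - 344 = -155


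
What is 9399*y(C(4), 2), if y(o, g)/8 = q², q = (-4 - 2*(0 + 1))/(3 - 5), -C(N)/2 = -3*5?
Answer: 676728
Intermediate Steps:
C(N) = 30 (C(N) = -(-6)*5 = -2*(-15) = 30)
q = 3 (q = (-4 - 2*1)/(-2) = (-4 - 2)*(-½) = -6*(-½) = 3)
y(o, g) = 72 (y(o, g) = 8*3² = 8*9 = 72)
9399*y(C(4), 2) = 9399*72 = 676728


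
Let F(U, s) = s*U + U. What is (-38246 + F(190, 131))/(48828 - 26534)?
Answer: -6583/11147 ≈ -0.59056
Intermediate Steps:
F(U, s) = U + U*s (F(U, s) = U*s + U = U + U*s)
(-38246 + F(190, 131))/(48828 - 26534) = (-38246 + 190*(1 + 131))/(48828 - 26534) = (-38246 + 190*132)/22294 = (-38246 + 25080)*(1/22294) = -13166*1/22294 = -6583/11147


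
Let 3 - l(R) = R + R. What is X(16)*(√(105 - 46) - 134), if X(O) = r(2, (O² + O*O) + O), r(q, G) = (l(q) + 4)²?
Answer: -1206 + 9*√59 ≈ -1136.9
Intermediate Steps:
l(R) = 3 - 2*R (l(R) = 3 - (R + R) = 3 - 2*R)
r(q, G) = (7 - 2*q)² (r(q, G) = ((3 - 2*q) + 4)² = (7 - 2*q)²)
X(O) = 9 (X(O) = (-7 + 2*2)² = (-7 + 4)² = (-3)² = 9)
X(16)*(√(105 - 46) - 134) = 9*(√(105 - 46) - 134) = 9*(√59 - 134) = 9*(-134 + √59) = -1206 + 9*√59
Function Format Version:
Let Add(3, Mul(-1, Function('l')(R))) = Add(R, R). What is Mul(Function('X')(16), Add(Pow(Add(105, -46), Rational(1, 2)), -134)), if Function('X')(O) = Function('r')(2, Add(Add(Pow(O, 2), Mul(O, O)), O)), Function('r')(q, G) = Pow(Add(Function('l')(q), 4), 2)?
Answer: Add(-1206, Mul(9, Pow(59, Rational(1, 2)))) ≈ -1136.9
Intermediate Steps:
Function('l')(R) = Add(3, Mul(-2, R)) (Function('l')(R) = Add(3, Mul(-1, Add(R, R))) = Add(3, Mul(-1, Mul(2, R))) = Add(3, Mul(-2, R)))
Function('r')(q, G) = Pow(Add(7, Mul(-2, q)), 2) (Function('r')(q, G) = Pow(Add(Add(3, Mul(-2, q)), 4), 2) = Pow(Add(7, Mul(-2, q)), 2))
Function('X')(O) = 9 (Function('X')(O) = Pow(Add(-7, Mul(2, 2)), 2) = Pow(Add(-7, 4), 2) = Pow(-3, 2) = 9)
Mul(Function('X')(16), Add(Pow(Add(105, -46), Rational(1, 2)), -134)) = Mul(9, Add(Pow(Add(105, -46), Rational(1, 2)), -134)) = Mul(9, Add(Pow(59, Rational(1, 2)), -134)) = Mul(9, Add(-134, Pow(59, Rational(1, 2)))) = Add(-1206, Mul(9, Pow(59, Rational(1, 2))))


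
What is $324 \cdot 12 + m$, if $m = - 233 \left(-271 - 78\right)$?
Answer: $85205$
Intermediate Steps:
$m = 81317$ ($m = \left(-233\right) \left(-349\right) = 81317$)
$324 \cdot 12 + m = 324 \cdot 12 + 81317 = 3888 + 81317 = 85205$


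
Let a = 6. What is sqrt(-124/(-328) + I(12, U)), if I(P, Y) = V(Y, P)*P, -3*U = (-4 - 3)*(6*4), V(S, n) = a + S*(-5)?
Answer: I*sqrt(22105970)/82 ≈ 57.338*I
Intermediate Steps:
V(S, n) = 6 - 5*S (V(S, n) = 6 + S*(-5) = 6 - 5*S)
U = 56 (U = -(-4 - 3)*6*4/3 = -(-7)*24/3 = -1/3*(-168) = 56)
I(P, Y) = P*(6 - 5*Y) (I(P, Y) = (6 - 5*Y)*P = P*(6 - 5*Y))
sqrt(-124/(-328) + I(12, U)) = sqrt(-124/(-328) + 12*(6 - 5*56)) = sqrt(-124*(-1/328) + 12*(6 - 280)) = sqrt(31/82 + 12*(-274)) = sqrt(31/82 - 3288) = sqrt(-269585/82) = I*sqrt(22105970)/82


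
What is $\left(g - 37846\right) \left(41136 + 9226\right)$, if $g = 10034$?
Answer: $-1400667944$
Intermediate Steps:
$\left(g - 37846\right) \left(41136 + 9226\right) = \left(10034 - 37846\right) \left(41136 + 9226\right) = \left(-27812\right) 50362 = -1400667944$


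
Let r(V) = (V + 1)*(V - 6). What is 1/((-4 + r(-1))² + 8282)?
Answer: 1/8298 ≈ 0.00012051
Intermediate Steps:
r(V) = (1 + V)*(-6 + V)
1/((-4 + r(-1))² + 8282) = 1/((-4 + (-6 + (-1)² - 5*(-1)))² + 8282) = 1/((-4 + (-6 + 1 + 5))² + 8282) = 1/((-4 + 0)² + 8282) = 1/((-4)² + 8282) = 1/(16 + 8282) = 1/8298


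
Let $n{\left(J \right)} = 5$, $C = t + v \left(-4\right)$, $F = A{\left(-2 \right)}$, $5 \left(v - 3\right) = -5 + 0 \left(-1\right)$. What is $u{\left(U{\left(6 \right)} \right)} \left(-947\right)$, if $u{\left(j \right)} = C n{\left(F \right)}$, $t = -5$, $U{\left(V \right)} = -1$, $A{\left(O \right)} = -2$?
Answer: $61555$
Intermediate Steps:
$v = 2$ ($v = 3 + \frac{-5 + 0 \left(-1\right)}{5} = 3 + \frac{-5 + 0}{5} = 3 + \frac{1}{5} \left(-5\right) = 3 - 1 = 2$)
$F = -2$
$C = -13$ ($C = -5 + 2 \left(-4\right) = -5 - 8 = -13$)
$u{\left(j \right)} = -65$ ($u{\left(j \right)} = \left(-13\right) 5 = -65$)
$u{\left(U{\left(6 \right)} \right)} \left(-947\right) = \left(-65\right) \left(-947\right) = 61555$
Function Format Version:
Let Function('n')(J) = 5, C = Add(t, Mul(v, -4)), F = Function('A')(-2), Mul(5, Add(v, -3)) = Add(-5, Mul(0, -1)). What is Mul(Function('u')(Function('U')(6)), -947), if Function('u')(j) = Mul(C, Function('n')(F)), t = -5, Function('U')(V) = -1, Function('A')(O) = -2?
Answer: 61555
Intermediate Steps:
v = 2 (v = Add(3, Mul(Rational(1, 5), Add(-5, Mul(0, -1)))) = Add(3, Mul(Rational(1, 5), Add(-5, 0))) = Add(3, Mul(Rational(1, 5), -5)) = Add(3, -1) = 2)
F = -2
C = -13 (C = Add(-5, Mul(2, -4)) = Add(-5, -8) = -13)
Function('u')(j) = -65 (Function('u')(j) = Mul(-13, 5) = -65)
Mul(Function('u')(Function('U')(6)), -947) = Mul(-65, -947) = 61555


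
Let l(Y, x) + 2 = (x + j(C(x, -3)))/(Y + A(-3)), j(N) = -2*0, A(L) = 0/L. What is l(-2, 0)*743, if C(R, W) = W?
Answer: -1486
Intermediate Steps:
A(L) = 0
j(N) = 0
l(Y, x) = -2 + x/Y (l(Y, x) = -2 + (x + 0)/(Y + 0) = -2 + x/Y)
l(-2, 0)*743 = (-2 + 0/(-2))*743 = (-2 + 0*(-½))*743 = (-2 + 0)*743 = -2*743 = -1486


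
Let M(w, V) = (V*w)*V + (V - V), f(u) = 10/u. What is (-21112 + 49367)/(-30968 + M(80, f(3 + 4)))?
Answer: -1384495/1509432 ≈ -0.91723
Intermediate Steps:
M(w, V) = w*V**2 (M(w, V) = w*V**2 + 0 = w*V**2)
(-21112 + 49367)/(-30968 + M(80, f(3 + 4))) = (-21112 + 49367)/(-30968 + 80*(10/(3 + 4))**2) = 28255/(-30968 + 80*(10/7)**2) = 28255/(-30968 + 80*(100/49)) = 28255/(-30968 + 8000/49) = 28255/(-1509432/49) = 28255*(-49/1509432) = -1384495/1509432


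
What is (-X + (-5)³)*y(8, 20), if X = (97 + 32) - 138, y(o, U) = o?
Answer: -928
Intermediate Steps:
X = -9 (X = 129 - 138 = -9)
(-X + (-5)³)*y(8, 20) = (-1*(-9) + (-5)³)*8 = (9 - 125)*8 = -116*8 = -928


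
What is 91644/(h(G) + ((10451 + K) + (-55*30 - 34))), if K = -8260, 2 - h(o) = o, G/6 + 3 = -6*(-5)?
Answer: 91644/347 ≈ 264.10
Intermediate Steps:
G = 162 (G = -18 + 6*(-6*(-5)) = -18 + 6*30 = -18 + 180 = 162)
h(o) = 2 - o
91644/(h(G) + ((10451 + K) + (-55*30 - 34))) = 91644/((2 - 1*162) + ((10451 - 8260) + (-55*30 - 34))) = 91644/((2 - 162) + (2191 + (-1650 - 34))) = 91644/(-160 + (2191 - 1684)) = 91644/(-160 + 507) = 91644/347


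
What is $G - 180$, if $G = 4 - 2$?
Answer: $-178$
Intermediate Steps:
$G = 2$
$G - 180 = 2 - 180 = -178$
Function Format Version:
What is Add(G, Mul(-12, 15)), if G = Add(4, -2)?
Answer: -178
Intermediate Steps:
G = 2
Add(G, Mul(-12, 15)) = Add(2, Mul(-12, 15)) = Add(2, -180) = -178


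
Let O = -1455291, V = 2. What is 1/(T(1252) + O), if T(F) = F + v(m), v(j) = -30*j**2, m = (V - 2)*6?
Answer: -1/1454039 ≈ -6.8774e-7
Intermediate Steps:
m = 0 (m = (2 - 2)*6 = 0*6 = 0)
T(F) = F (T(F) = F - 30*0**2 = F - 30*0 = F + 0 = F)
1/(T(1252) + O) = 1/(1252 - 1455291) = 1/(-1454039) = -1/1454039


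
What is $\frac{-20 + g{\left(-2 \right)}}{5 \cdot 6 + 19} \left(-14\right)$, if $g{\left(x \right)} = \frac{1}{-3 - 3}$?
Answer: $\frac{121}{21} \approx 5.7619$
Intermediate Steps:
$g{\left(x \right)} = - \frac{1}{6}$ ($g{\left(x \right)} = \frac{1}{-6} = - \frac{1}{6}$)
$\frac{-20 + g{\left(-2 \right)}}{5 \cdot 6 + 19} \left(-14\right) = \frac{-20 - \frac{1}{6}}{5 \cdot 6 + 19} \left(-14\right) = - \frac{121}{6 \left(30 + 19\right)} \left(-14\right) = - \frac{121}{6 \cdot 49} \left(-14\right) = \left(- \frac{121}{6}\right) \frac{1}{49} \left(-14\right) = \left(- \frac{121}{294}\right) \left(-14\right) = \frac{121}{21}$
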